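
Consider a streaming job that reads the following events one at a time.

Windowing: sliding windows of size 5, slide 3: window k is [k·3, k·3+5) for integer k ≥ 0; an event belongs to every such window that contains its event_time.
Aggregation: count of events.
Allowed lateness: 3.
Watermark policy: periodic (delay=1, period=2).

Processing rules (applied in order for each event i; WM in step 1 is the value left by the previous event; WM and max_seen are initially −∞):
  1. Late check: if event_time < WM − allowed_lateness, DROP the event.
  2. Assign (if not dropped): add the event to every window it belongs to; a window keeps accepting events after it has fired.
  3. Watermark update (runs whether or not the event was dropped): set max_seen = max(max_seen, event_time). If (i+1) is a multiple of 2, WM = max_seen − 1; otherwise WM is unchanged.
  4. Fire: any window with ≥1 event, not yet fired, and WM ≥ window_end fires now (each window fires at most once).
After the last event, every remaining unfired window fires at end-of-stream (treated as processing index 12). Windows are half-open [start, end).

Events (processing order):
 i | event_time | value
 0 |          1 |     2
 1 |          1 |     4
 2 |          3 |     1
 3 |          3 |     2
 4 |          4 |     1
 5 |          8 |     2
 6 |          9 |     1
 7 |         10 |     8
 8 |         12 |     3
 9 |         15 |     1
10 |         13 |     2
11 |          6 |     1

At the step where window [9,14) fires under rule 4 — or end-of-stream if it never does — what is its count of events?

3

i=0 t=1 v=2: → [0,5); WM=−∞
i=1 t=1 v=4: → [0,5); WM=0
i=2 t=3 v=1: → [3,8),[0,5); WM=0
i=3 t=3 v=2: → [3,8),[0,5); WM=2
i=4 t=4 v=1: → [3,8),[0,5); WM=2
i=5 t=8 v=2: → [6,11); WM=7; [0,5) fires=5
i=6 t=9 v=1: → [9,14),[6,11); WM=7
i=7 t=10 v=8: → [9,14),[6,11); WM=9; [3,8) fires=3
i=8 t=12 v=3: → [12,17),[9,14); WM=9
i=9 t=15 v=1: → [15,20),[12,17); WM=14; [6,11) fires=3 [9,14) fires=3
i=10 t=13 v=2: → [12,17),[9,14); WM=14
i=11 t=6 v=1: DROP (t<14-3); WM=14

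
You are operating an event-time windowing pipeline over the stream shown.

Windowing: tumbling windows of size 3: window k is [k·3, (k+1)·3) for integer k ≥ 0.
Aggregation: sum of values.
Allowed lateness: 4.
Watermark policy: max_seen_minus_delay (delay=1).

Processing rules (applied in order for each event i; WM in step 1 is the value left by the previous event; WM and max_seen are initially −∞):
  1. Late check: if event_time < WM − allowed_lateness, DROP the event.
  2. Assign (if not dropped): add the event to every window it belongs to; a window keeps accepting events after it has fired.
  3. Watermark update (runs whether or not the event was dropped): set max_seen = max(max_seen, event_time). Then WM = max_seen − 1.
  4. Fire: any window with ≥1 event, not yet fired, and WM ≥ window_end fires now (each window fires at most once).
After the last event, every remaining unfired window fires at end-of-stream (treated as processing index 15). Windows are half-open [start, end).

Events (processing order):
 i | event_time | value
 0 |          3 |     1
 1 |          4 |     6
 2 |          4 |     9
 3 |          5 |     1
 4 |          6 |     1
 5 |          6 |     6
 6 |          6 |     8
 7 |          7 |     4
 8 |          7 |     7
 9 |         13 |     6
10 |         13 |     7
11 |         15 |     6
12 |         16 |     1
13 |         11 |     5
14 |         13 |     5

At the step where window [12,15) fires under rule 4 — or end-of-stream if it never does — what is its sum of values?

13

i=0 t=3 v=1: → [3,6); WM=2
i=1 t=4 v=6: → [3,6); WM=3
i=2 t=4 v=9: → [3,6); WM=3
i=3 t=5 v=1: → [3,6); WM=4
i=4 t=6 v=1: → [6,9); WM=5
i=5 t=6 v=6: → [6,9); WM=5
i=6 t=6 v=8: → [6,9); WM=5
i=7 t=7 v=4: → [6,9); WM=6; [3,6) fires=17
i=8 t=7 v=7: → [6,9); WM=6
i=9 t=13 v=6: → [12,15); WM=12; [6,9) fires=26
i=10 t=13 v=7: → [12,15); WM=12
i=11 t=15 v=6: → [15,18); WM=14
i=12 t=16 v=1: → [15,18); WM=15; [12,15) fires=13
i=13 t=11 v=5: → [9,12); WM=15; [9,12) fires=5
i=14 t=13 v=5: → [12,15); WM=15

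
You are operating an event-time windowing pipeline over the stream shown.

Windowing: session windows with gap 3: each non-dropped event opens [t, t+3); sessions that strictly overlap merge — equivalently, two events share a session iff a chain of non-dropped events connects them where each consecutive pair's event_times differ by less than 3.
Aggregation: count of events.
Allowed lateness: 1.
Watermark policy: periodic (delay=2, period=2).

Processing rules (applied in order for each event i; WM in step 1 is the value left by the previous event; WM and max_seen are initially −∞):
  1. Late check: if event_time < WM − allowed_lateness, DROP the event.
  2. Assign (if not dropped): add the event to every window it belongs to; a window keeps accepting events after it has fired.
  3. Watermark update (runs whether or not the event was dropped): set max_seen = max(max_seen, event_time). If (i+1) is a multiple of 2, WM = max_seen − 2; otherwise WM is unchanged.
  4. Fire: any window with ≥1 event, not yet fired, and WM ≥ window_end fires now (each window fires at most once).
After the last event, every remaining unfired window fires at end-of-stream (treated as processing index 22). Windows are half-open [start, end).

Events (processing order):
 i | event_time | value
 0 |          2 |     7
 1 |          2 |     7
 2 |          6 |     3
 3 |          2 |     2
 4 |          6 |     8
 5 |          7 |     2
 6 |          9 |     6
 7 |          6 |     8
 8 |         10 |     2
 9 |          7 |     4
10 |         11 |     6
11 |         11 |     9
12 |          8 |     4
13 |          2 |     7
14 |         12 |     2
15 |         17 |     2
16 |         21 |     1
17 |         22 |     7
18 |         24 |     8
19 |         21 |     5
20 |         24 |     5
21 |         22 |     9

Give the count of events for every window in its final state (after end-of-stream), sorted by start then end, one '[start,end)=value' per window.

i=0 t=2 v=7: → [2,5); WM=−∞
i=1 t=2 v=7: → [2,5); WM=0
i=2 t=6 v=3: → [6,9); WM=0
i=3 t=2 v=2: → [2,5); WM=4
i=4 t=6 v=8: → [6,9); WM=4
i=5 t=7 v=2: → [6,10); WM=5
i=6 t=9 v=6: → [6,12); WM=5
i=7 t=6 v=8: → [6,12); WM=7
i=8 t=10 v=2: → [6,13); WM=7
i=9 t=7 v=4: → [6,13); WM=8
i=10 t=11 v=6: → [6,14); WM=8
i=11 t=11 v=9: → [6,14); WM=9
i=12 t=8 v=4: → [6,14); WM=9
i=13 t=2 v=7: DROP (t<9-1); WM=9
i=14 t=12 v=2: → [6,15); WM=9
i=15 t=17 v=2: → [17,20); WM=15
i=16 t=21 v=1: → [21,24); WM=15
i=17 t=22 v=7: → [21,25); WM=20
i=18 t=24 v=8: → [21,27); WM=20
i=19 t=21 v=5: → [21,27); WM=22
i=20 t=24 v=5: → [21,27); WM=22
i=21 t=22 v=9: → [21,27); WM=22

[2,5)=3 [6,15)=11 [17,20)=1 [21,27)=6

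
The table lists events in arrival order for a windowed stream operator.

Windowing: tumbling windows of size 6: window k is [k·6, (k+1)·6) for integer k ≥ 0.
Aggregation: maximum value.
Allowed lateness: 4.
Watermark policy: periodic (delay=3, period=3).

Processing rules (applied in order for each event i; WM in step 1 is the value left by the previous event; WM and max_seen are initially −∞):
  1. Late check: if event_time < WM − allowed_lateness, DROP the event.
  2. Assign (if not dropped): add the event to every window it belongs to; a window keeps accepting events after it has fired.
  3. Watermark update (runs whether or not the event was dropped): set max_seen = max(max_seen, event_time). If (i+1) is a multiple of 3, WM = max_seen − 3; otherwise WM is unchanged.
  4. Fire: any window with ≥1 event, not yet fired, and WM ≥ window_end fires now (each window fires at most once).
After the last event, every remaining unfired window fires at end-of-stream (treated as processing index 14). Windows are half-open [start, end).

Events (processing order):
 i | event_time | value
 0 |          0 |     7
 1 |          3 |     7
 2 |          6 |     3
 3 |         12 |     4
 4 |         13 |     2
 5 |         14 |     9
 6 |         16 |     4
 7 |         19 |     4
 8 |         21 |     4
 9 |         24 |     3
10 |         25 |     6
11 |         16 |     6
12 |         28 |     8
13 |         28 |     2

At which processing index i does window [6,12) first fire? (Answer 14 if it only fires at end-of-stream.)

8

i=0 t=0 v=7: → [0,6); WM=−∞
i=1 t=3 v=7: → [0,6); WM=−∞
i=2 t=6 v=3: → [6,12); WM=3
i=3 t=12 v=4: → [12,18); WM=3
i=4 t=13 v=2: → [12,18); WM=3
i=5 t=14 v=9: → [12,18); WM=11; [0,6) fires=7
i=6 t=16 v=4: → [12,18); WM=11
i=7 t=19 v=4: → [18,24); WM=11
i=8 t=21 v=4: → [18,24); WM=18; [6,12) fires=3 [12,18) fires=9
i=9 t=24 v=3: → [24,30); WM=18
i=10 t=25 v=6: → [24,30); WM=18
i=11 t=16 v=6: → [12,18); WM=22
i=12 t=28 v=8: → [24,30); WM=22
i=13 t=28 v=2: → [24,30); WM=22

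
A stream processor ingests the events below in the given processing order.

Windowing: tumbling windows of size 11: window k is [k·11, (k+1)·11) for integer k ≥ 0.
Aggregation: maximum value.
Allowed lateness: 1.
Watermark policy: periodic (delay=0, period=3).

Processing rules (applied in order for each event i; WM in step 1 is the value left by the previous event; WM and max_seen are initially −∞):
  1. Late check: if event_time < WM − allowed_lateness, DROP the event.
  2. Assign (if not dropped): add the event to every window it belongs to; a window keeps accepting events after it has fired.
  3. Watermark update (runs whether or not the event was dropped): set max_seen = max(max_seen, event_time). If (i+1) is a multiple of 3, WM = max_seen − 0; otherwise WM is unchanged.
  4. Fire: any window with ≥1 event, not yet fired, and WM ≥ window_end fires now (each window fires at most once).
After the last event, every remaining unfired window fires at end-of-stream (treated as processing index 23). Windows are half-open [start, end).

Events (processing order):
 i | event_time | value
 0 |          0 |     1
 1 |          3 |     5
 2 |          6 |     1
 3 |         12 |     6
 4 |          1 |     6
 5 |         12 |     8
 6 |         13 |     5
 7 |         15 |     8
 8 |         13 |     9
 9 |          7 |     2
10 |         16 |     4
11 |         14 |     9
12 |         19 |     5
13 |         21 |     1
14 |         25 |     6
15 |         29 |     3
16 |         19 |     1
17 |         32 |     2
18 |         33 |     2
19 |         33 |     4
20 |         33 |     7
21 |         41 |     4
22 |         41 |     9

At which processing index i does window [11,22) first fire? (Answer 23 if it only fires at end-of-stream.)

14

i=0 t=0 v=1: → [0,11); WM=−∞
i=1 t=3 v=5: → [0,11); WM=−∞
i=2 t=6 v=1: → [0,11); WM=6
i=3 t=12 v=6: → [11,22); WM=6
i=4 t=1 v=6: DROP (t<6-1); WM=6
i=5 t=12 v=8: → [11,22); WM=12; [0,11) fires=5
i=6 t=13 v=5: → [11,22); WM=12
i=7 t=15 v=8: → [11,22); WM=12
i=8 t=13 v=9: → [11,22); WM=15
i=9 t=7 v=2: DROP (t<15-1); WM=15
i=10 t=16 v=4: → [11,22); WM=15
i=11 t=14 v=9: → [11,22); WM=16
i=12 t=19 v=5: → [11,22); WM=16
i=13 t=21 v=1: → [11,22); WM=16
i=14 t=25 v=6: → [22,33); WM=25; [11,22) fires=9
i=15 t=29 v=3: → [22,33); WM=25
i=16 t=19 v=1: DROP (t<25-1); WM=25
i=17 t=32 v=2: → [22,33); WM=32
i=18 t=33 v=2: → [33,44); WM=32
i=19 t=33 v=4: → [33,44); WM=32
i=20 t=33 v=7: → [33,44); WM=33; [22,33) fires=6
i=21 t=41 v=4: → [33,44); WM=33
i=22 t=41 v=9: → [33,44); WM=33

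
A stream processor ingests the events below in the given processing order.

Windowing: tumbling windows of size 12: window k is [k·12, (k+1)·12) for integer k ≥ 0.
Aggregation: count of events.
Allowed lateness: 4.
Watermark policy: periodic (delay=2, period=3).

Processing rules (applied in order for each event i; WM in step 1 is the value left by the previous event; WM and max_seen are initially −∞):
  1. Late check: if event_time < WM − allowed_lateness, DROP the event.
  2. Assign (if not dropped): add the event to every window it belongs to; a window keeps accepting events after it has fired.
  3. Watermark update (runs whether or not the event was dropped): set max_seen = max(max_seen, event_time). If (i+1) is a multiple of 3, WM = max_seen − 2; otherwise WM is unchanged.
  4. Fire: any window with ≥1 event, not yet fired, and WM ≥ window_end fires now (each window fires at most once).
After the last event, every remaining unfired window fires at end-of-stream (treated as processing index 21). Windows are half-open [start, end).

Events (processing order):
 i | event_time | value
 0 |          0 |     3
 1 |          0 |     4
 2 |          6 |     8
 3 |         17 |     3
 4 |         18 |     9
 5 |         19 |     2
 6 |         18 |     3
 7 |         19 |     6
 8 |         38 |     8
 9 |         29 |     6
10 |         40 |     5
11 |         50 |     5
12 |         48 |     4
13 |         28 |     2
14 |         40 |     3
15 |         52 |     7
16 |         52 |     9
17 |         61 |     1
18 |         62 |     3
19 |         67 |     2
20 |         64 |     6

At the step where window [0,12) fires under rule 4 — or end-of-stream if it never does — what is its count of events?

i=0 t=0 v=3: → [0,12); WM=−∞
i=1 t=0 v=4: → [0,12); WM=−∞
i=2 t=6 v=8: → [0,12); WM=4
i=3 t=17 v=3: → [12,24); WM=4
i=4 t=18 v=9: → [12,24); WM=4
i=5 t=19 v=2: → [12,24); WM=17; [0,12) fires=3
i=6 t=18 v=3: → [12,24); WM=17
i=7 t=19 v=6: → [12,24); WM=17
i=8 t=38 v=8: → [36,48); WM=36; [12,24) fires=5
i=9 t=29 v=6: DROP (t<36-4); WM=36
i=10 t=40 v=5: → [36,48); WM=36
i=11 t=50 v=5: → [48,60); WM=48; [36,48) fires=2
i=12 t=48 v=4: → [48,60); WM=48
i=13 t=28 v=2: DROP (t<48-4); WM=48
i=14 t=40 v=3: DROP (t<48-4); WM=48
i=15 t=52 v=7: → [48,60); WM=48
i=16 t=52 v=9: → [48,60); WM=48
i=17 t=61 v=1: → [60,72); WM=59
i=18 t=62 v=3: → [60,72); WM=59
i=19 t=67 v=2: → [60,72); WM=59
i=20 t=64 v=6: → [60,72); WM=65; [48,60) fires=4

3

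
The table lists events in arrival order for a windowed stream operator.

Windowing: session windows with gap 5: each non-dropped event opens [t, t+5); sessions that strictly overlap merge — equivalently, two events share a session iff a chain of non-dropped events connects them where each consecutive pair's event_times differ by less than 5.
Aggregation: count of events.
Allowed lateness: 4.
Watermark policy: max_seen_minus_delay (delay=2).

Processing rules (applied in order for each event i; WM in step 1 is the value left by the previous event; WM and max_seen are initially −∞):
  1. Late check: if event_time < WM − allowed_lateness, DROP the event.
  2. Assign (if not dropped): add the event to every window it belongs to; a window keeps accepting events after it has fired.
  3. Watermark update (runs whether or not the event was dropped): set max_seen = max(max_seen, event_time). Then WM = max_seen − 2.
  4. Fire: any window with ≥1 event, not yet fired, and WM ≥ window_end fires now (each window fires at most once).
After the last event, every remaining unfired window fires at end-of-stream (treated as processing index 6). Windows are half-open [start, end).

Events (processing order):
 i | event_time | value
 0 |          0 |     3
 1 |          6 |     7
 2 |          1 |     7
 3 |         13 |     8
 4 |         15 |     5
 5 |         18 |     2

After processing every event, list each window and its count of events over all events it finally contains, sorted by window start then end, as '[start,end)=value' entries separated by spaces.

i=0 t=0 v=3: → [0,5); WM=-2
i=1 t=6 v=7: → [6,11); WM=4
i=2 t=1 v=7: → [0,6); WM=4
i=3 t=13 v=8: → [13,18); WM=11
i=4 t=15 v=5: → [13,20); WM=13
i=5 t=18 v=2: → [13,23); WM=16

[0,6)=2 [6,11)=1 [13,23)=3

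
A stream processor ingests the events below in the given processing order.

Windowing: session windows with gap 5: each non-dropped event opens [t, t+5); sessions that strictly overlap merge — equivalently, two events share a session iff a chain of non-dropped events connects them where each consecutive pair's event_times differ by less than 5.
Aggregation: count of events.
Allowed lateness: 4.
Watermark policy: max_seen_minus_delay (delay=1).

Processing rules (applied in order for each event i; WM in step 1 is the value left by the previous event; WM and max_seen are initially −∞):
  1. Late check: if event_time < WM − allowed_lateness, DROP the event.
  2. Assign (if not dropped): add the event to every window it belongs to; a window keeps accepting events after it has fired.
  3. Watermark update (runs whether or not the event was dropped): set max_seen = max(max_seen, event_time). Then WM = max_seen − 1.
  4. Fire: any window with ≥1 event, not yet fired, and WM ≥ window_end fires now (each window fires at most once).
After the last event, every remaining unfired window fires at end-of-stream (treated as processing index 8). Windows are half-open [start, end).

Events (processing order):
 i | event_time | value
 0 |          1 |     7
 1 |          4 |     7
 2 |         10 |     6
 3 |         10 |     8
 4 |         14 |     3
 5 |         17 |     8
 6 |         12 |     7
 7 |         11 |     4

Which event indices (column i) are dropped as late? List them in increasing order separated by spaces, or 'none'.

7

i=0 t=1 v=7: → [1,6); WM=0
i=1 t=4 v=7: → [1,9); WM=3
i=2 t=10 v=6: → [10,15); WM=9
i=3 t=10 v=8: → [10,15); WM=9
i=4 t=14 v=3: → [10,19); WM=13
i=5 t=17 v=8: → [10,22); WM=16
i=6 t=12 v=7: → [10,22); WM=16
i=7 t=11 v=4: DROP (t<16-4); WM=16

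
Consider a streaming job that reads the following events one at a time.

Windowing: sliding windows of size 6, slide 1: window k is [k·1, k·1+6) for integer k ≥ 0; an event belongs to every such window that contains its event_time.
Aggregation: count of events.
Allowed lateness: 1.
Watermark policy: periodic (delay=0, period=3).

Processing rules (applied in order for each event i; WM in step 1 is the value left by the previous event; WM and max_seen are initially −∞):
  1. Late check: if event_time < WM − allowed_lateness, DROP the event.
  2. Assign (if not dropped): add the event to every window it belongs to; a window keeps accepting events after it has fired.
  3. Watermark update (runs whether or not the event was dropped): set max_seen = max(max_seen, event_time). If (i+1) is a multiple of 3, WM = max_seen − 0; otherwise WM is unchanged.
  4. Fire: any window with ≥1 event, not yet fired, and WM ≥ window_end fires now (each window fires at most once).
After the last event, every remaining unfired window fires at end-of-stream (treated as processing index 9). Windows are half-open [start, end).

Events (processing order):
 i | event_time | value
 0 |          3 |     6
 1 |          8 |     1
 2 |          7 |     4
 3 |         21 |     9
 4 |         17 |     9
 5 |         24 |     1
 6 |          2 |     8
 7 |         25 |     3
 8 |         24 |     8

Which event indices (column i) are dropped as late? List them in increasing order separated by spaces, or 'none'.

6

i=0 t=3 v=6: → [3,9),[2,8),[1,7),[0,6); WM=−∞
i=1 t=8 v=1: → [8,14),[7,13),[6,12),[5,11),[4,10),[3,9); WM=−∞
i=2 t=7 v=4: → [7,13),[6,12),[5,11),[4,10),[3,9),[2,8); WM=8; [0,6) fires=1 [1,7) fires=1 [2,8) fires=2
i=3 t=21 v=9: → [21,27),[20,26),[19,25),[18,24),[17,23),[16,22); WM=8
i=4 t=17 v=9: → [17,23),[16,22),[15,21),[14,20),[13,19),[12,18); WM=8
i=5 t=24 v=1: → [24,30),[23,29),[22,28),[21,27),[20,26),[19,25); WM=24; [3,9) fires=3 [4,10) fires=2 [5,11) fires=2 [6,12) fires=2 [7,13) fires=2 [8,14) fires=1 [12,18) fires=1 [13,19) fires=1 [14,20) fires=1 [15,21) fires=1 [16,22) fires=2 [17,23) fires=2 [18,24) fires=1
i=6 t=2 v=8: DROP (t<24-1); WM=24
i=7 t=25 v=3: → [25,31),[24,30),[23,29),[22,28),[21,27),[20,26); WM=24
i=8 t=24 v=8: → [24,30),[23,29),[22,28),[21,27),[20,26),[19,25); WM=25; [19,25) fires=3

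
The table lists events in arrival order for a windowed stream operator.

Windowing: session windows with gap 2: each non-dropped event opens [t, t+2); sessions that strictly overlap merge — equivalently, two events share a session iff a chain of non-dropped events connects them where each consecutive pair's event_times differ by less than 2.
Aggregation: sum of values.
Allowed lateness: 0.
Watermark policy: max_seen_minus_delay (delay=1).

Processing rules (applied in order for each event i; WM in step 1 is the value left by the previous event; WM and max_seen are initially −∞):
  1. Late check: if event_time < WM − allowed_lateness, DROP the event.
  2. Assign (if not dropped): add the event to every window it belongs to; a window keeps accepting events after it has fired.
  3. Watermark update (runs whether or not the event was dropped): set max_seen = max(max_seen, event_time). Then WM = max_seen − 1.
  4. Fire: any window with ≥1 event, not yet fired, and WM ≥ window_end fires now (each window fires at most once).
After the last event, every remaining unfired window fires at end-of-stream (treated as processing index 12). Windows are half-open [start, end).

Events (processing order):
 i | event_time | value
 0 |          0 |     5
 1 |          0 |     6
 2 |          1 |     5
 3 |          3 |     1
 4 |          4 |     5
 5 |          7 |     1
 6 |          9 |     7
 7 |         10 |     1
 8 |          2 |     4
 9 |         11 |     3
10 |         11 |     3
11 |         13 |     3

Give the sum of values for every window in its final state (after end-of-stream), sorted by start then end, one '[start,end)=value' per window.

[0,3)=16 [3,6)=6 [7,9)=1 [9,13)=14 [13,15)=3

i=0 t=0 v=5: → [0,2); WM=-1
i=1 t=0 v=6: → [0,2); WM=-1
i=2 t=1 v=5: → [0,3); WM=0
i=3 t=3 v=1: → [3,5); WM=2
i=4 t=4 v=5: → [3,6); WM=3
i=5 t=7 v=1: → [7,9); WM=6
i=6 t=9 v=7: → [9,11); WM=8
i=7 t=10 v=1: → [9,12); WM=9
i=8 t=2 v=4: DROP (t<9-0); WM=9
i=9 t=11 v=3: → [9,13); WM=10
i=10 t=11 v=3: → [9,13); WM=10
i=11 t=13 v=3: → [13,15); WM=12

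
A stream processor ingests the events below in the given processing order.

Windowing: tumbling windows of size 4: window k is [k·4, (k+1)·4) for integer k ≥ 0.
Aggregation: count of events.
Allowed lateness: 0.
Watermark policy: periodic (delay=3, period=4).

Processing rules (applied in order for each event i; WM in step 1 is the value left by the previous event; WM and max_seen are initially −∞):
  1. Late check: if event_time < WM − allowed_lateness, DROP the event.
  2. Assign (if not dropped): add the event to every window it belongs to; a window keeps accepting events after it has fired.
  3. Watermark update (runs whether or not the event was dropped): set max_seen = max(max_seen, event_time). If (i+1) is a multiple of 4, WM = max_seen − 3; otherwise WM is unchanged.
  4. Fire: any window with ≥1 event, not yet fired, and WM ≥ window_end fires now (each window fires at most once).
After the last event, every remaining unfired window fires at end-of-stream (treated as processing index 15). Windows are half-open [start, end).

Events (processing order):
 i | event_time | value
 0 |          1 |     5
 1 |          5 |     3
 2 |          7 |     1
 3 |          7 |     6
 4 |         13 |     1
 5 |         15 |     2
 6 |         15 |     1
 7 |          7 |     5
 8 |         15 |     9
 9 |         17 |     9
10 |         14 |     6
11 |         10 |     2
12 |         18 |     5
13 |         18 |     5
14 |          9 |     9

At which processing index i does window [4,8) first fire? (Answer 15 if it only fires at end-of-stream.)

i=0 t=1 v=5: → [0,4); WM=−∞
i=1 t=5 v=3: → [4,8); WM=−∞
i=2 t=7 v=1: → [4,8); WM=−∞
i=3 t=7 v=6: → [4,8); WM=4; [0,4) fires=1
i=4 t=13 v=1: → [12,16); WM=4
i=5 t=15 v=2: → [12,16); WM=4
i=6 t=15 v=1: → [12,16); WM=4
i=7 t=7 v=5: → [4,8); WM=12; [4,8) fires=4
i=8 t=15 v=9: → [12,16); WM=12
i=9 t=17 v=9: → [16,20); WM=12
i=10 t=14 v=6: → [12,16); WM=12
i=11 t=10 v=2: DROP (t<12-0); WM=14
i=12 t=18 v=5: → [16,20); WM=14
i=13 t=18 v=5: → [16,20); WM=14
i=14 t=9 v=9: DROP (t<14-0); WM=14

7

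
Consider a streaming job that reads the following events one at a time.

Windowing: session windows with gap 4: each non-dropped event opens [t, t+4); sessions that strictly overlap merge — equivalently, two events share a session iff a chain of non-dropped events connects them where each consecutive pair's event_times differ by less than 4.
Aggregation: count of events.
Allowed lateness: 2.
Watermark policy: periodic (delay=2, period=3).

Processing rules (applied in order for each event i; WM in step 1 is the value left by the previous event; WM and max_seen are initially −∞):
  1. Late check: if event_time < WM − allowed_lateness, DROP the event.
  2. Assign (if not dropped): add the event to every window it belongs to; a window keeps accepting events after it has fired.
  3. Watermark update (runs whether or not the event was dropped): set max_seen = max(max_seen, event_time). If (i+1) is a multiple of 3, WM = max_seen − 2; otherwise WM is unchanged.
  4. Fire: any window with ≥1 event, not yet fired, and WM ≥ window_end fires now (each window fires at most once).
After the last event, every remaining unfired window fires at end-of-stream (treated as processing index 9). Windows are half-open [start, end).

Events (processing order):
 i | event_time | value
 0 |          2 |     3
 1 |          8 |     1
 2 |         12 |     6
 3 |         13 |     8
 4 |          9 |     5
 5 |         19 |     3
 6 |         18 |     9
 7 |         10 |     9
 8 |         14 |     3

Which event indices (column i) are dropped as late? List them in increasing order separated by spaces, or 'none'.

i=0 t=2 v=3: → [2,6); WM=−∞
i=1 t=8 v=1: → [8,12); WM=−∞
i=2 t=12 v=6: → [12,16); WM=10
i=3 t=13 v=8: → [12,17); WM=10
i=4 t=9 v=5: → [8,17); WM=10
i=5 t=19 v=3: → [19,23); WM=17
i=6 t=18 v=9: → [18,23); WM=17
i=7 t=10 v=9: DROP (t<17-2); WM=17
i=8 t=14 v=3: DROP (t<17-2); WM=17

7 8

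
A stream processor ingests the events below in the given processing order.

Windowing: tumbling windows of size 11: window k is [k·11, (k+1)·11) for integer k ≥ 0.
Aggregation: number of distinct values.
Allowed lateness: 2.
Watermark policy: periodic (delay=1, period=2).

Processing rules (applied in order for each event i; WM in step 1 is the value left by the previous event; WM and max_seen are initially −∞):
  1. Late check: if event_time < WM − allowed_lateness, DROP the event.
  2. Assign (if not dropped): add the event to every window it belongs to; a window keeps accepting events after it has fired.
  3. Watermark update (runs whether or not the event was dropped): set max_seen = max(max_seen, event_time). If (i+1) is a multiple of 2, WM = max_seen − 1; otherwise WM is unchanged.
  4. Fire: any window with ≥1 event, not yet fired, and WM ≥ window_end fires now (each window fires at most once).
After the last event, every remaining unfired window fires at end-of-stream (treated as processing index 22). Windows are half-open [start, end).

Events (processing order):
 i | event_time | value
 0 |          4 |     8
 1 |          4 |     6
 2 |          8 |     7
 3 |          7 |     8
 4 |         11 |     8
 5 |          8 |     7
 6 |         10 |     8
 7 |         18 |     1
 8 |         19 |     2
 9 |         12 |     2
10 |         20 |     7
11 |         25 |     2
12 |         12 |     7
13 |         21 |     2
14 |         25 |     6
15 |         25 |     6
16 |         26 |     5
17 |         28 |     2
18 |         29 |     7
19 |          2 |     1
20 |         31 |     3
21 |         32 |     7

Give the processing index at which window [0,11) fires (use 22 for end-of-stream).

i=0 t=4 v=8: → [0,11); WM=−∞
i=1 t=4 v=6: → [0,11); WM=3
i=2 t=8 v=7: → [0,11); WM=3
i=3 t=7 v=8: → [0,11); WM=7
i=4 t=11 v=8: → [11,22); WM=7
i=5 t=8 v=7: → [0,11); WM=10
i=6 t=10 v=8: → [0,11); WM=10
i=7 t=18 v=1: → [11,22); WM=17; [0,11) fires=3
i=8 t=19 v=2: → [11,22); WM=17
i=9 t=12 v=2: DROP (t<17-2); WM=18
i=10 t=20 v=7: → [11,22); WM=18
i=11 t=25 v=2: → [22,33); WM=24; [11,22) fires=4
i=12 t=12 v=7: DROP (t<24-2); WM=24
i=13 t=21 v=2: DROP (t<24-2); WM=24
i=14 t=25 v=6: → [22,33); WM=24
i=15 t=25 v=6: → [22,33); WM=24
i=16 t=26 v=5: → [22,33); WM=24
i=17 t=28 v=2: → [22,33); WM=27
i=18 t=29 v=7: → [22,33); WM=27
i=19 t=2 v=1: DROP (t<27-2); WM=28
i=20 t=31 v=3: → [22,33); WM=28
i=21 t=32 v=7: → [22,33); WM=31

7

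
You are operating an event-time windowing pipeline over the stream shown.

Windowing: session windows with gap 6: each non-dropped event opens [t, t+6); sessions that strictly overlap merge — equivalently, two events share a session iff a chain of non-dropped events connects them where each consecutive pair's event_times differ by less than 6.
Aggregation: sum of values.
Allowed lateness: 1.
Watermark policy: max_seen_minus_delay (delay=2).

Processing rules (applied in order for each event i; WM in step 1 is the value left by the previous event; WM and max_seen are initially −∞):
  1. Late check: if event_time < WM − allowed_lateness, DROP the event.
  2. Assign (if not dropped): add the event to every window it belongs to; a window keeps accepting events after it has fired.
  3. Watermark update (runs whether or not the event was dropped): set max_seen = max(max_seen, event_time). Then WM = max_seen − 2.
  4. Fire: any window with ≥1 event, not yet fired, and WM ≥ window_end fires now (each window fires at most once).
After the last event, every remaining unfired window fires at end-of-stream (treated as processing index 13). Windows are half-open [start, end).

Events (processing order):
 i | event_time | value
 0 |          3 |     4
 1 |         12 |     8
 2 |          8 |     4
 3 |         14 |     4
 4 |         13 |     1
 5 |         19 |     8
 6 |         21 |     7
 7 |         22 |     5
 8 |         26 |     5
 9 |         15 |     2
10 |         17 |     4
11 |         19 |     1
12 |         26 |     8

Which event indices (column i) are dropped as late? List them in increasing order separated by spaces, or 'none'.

2 9 10 11

i=0 t=3 v=4: → [3,9); WM=1
i=1 t=12 v=8: → [12,18); WM=10
i=2 t=8 v=4: DROP (t<10-1); WM=10
i=3 t=14 v=4: → [12,20); WM=12
i=4 t=13 v=1: → [12,20); WM=12
i=5 t=19 v=8: → [12,25); WM=17
i=6 t=21 v=7: → [12,27); WM=19
i=7 t=22 v=5: → [12,28); WM=20
i=8 t=26 v=5: → [12,32); WM=24
i=9 t=15 v=2: DROP (t<24-1); WM=24
i=10 t=17 v=4: DROP (t<24-1); WM=24
i=11 t=19 v=1: DROP (t<24-1); WM=24
i=12 t=26 v=8: → [12,32); WM=24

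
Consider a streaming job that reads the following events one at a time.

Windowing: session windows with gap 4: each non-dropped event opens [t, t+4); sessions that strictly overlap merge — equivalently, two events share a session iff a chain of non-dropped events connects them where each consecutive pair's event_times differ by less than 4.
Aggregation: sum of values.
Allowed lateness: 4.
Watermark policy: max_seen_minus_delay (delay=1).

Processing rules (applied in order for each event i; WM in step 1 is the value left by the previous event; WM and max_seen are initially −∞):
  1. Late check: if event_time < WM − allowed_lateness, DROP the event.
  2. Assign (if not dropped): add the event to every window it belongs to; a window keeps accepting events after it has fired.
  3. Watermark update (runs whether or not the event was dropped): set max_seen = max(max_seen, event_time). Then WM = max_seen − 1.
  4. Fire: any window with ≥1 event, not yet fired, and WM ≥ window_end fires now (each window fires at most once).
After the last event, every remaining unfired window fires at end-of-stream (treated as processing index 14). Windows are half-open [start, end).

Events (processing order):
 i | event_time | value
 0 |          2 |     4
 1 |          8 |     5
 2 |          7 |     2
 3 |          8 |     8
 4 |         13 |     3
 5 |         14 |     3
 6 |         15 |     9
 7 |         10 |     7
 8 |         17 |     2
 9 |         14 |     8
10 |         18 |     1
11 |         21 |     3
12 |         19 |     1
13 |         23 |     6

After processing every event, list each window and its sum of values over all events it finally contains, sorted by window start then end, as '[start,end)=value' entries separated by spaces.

[2,6)=4 [7,27)=58

i=0 t=2 v=4: → [2,6); WM=1
i=1 t=8 v=5: → [8,12); WM=7
i=2 t=7 v=2: → [7,12); WM=7
i=3 t=8 v=8: → [7,12); WM=7
i=4 t=13 v=3: → [13,17); WM=12
i=5 t=14 v=3: → [13,18); WM=13
i=6 t=15 v=9: → [13,19); WM=14
i=7 t=10 v=7: → [7,19); WM=14
i=8 t=17 v=2: → [7,21); WM=16
i=9 t=14 v=8: → [7,21); WM=16
i=10 t=18 v=1: → [7,22); WM=17
i=11 t=21 v=3: → [7,25); WM=20
i=12 t=19 v=1: → [7,25); WM=20
i=13 t=23 v=6: → [7,27); WM=22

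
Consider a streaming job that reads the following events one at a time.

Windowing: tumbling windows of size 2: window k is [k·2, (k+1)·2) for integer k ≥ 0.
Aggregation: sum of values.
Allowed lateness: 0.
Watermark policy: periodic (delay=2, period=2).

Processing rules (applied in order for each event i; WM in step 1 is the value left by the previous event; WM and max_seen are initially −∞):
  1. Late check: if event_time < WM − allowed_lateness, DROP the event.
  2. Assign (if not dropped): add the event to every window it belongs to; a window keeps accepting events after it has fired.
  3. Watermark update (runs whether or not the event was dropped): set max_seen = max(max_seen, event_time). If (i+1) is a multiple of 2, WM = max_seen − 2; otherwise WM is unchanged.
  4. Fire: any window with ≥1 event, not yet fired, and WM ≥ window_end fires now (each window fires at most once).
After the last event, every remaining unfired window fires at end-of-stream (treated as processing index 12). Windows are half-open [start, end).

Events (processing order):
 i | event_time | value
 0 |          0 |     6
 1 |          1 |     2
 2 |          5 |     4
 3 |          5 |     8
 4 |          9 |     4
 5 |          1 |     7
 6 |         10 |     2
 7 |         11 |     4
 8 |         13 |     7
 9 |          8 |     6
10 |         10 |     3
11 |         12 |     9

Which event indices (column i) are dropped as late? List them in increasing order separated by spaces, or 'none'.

i=0 t=0 v=6: → [0,2); WM=−∞
i=1 t=1 v=2: → [0,2); WM=-1
i=2 t=5 v=4: → [4,6); WM=-1
i=3 t=5 v=8: → [4,6); WM=3; [0,2) fires=8
i=4 t=9 v=4: → [8,10); WM=3
i=5 t=1 v=7: DROP (t<3-0); WM=7; [4,6) fires=12
i=6 t=10 v=2: → [10,12); WM=7
i=7 t=11 v=4: → [10,12); WM=9
i=8 t=13 v=7: → [12,14); WM=9
i=9 t=8 v=6: DROP (t<9-0); WM=11; [8,10) fires=4
i=10 t=10 v=3: DROP (t<11-0); WM=11
i=11 t=12 v=9: → [12,14); WM=11

5 9 10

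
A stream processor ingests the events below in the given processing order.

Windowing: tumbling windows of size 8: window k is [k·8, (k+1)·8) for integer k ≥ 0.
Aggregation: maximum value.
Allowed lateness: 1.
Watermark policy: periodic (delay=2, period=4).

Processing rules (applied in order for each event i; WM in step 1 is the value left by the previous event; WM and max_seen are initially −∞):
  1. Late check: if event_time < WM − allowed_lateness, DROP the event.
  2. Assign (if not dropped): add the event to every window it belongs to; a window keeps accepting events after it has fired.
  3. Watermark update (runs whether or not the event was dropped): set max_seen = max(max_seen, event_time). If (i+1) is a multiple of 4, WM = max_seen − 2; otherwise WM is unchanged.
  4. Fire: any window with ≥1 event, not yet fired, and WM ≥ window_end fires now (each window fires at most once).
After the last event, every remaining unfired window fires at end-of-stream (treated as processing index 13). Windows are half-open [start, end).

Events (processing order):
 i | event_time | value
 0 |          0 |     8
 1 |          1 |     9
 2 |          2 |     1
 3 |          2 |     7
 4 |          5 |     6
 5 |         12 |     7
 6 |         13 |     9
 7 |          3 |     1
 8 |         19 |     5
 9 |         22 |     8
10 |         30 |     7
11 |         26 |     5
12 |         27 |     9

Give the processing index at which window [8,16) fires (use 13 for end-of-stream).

11

i=0 t=0 v=8: → [0,8); WM=−∞
i=1 t=1 v=9: → [0,8); WM=−∞
i=2 t=2 v=1: → [0,8); WM=−∞
i=3 t=2 v=7: → [0,8); WM=0
i=4 t=5 v=6: → [0,8); WM=0
i=5 t=12 v=7: → [8,16); WM=0
i=6 t=13 v=9: → [8,16); WM=0
i=7 t=3 v=1: → [0,8); WM=11; [0,8) fires=9
i=8 t=19 v=5: → [16,24); WM=11
i=9 t=22 v=8: → [16,24); WM=11
i=10 t=30 v=7: → [24,32); WM=11
i=11 t=26 v=5: → [24,32); WM=28; [8,16) fires=9 [16,24) fires=8
i=12 t=27 v=9: → [24,32); WM=28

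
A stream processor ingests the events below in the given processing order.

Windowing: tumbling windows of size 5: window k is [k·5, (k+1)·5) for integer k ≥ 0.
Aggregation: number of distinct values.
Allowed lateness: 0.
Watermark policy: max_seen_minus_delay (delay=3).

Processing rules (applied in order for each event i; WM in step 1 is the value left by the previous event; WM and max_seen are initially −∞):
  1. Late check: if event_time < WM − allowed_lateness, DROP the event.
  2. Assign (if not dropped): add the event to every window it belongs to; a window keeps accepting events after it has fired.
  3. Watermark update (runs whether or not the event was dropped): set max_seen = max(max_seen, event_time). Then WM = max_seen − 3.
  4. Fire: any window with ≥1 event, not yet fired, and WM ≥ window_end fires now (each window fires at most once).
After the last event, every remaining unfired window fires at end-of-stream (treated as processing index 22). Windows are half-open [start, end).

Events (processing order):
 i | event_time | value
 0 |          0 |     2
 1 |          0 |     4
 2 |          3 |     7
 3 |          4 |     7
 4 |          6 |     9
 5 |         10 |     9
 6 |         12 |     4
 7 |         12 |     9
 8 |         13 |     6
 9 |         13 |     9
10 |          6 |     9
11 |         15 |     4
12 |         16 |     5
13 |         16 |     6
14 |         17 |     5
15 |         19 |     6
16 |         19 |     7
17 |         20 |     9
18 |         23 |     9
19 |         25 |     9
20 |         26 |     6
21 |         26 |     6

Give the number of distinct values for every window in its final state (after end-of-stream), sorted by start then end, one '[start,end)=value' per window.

[0,5)=3 [5,10)=1 [10,15)=3 [15,20)=4 [20,25)=1 [25,30)=2

i=0 t=0 v=2: → [0,5); WM=-3
i=1 t=0 v=4: → [0,5); WM=-3
i=2 t=3 v=7: → [0,5); WM=0
i=3 t=4 v=7: → [0,5); WM=1
i=4 t=6 v=9: → [5,10); WM=3
i=5 t=10 v=9: → [10,15); WM=7; [0,5) fires=3
i=6 t=12 v=4: → [10,15); WM=9
i=7 t=12 v=9: → [10,15); WM=9
i=8 t=13 v=6: → [10,15); WM=10; [5,10) fires=1
i=9 t=13 v=9: → [10,15); WM=10
i=10 t=6 v=9: DROP (t<10-0); WM=10
i=11 t=15 v=4: → [15,20); WM=12
i=12 t=16 v=5: → [15,20); WM=13
i=13 t=16 v=6: → [15,20); WM=13
i=14 t=17 v=5: → [15,20); WM=14
i=15 t=19 v=6: → [15,20); WM=16; [10,15) fires=3
i=16 t=19 v=7: → [15,20); WM=16
i=17 t=20 v=9: → [20,25); WM=17
i=18 t=23 v=9: → [20,25); WM=20; [15,20) fires=4
i=19 t=25 v=9: → [25,30); WM=22
i=20 t=26 v=6: → [25,30); WM=23
i=21 t=26 v=6: → [25,30); WM=23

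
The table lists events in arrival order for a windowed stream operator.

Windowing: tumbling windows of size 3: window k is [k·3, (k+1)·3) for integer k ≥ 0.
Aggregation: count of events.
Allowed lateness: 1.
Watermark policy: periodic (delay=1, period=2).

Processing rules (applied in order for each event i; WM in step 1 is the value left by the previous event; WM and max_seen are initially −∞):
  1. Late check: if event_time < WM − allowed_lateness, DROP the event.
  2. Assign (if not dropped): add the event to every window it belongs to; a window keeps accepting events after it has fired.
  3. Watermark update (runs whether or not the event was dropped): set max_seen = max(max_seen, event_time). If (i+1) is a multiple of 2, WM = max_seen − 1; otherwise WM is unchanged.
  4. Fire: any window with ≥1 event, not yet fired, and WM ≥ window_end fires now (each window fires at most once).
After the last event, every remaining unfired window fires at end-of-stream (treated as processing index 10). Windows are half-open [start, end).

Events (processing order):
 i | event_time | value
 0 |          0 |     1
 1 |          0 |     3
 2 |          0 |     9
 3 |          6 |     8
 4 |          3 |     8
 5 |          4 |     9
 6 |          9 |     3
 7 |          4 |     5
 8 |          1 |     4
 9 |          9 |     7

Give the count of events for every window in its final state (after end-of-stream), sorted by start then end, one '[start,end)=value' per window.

i=0 t=0 v=1: → [0,3); WM=−∞
i=1 t=0 v=3: → [0,3); WM=-1
i=2 t=0 v=9: → [0,3); WM=-1
i=3 t=6 v=8: → [6,9); WM=5; [0,3) fires=3
i=4 t=3 v=8: DROP (t<5-1); WM=5
i=5 t=4 v=9: → [3,6); WM=5
i=6 t=9 v=3: → [9,12); WM=5
i=7 t=4 v=5: → [3,6); WM=8; [3,6) fires=2
i=8 t=1 v=4: DROP (t<8-1); WM=8
i=9 t=9 v=7: → [9,12); WM=8

[0,3)=3 [3,6)=2 [6,9)=1 [9,12)=2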